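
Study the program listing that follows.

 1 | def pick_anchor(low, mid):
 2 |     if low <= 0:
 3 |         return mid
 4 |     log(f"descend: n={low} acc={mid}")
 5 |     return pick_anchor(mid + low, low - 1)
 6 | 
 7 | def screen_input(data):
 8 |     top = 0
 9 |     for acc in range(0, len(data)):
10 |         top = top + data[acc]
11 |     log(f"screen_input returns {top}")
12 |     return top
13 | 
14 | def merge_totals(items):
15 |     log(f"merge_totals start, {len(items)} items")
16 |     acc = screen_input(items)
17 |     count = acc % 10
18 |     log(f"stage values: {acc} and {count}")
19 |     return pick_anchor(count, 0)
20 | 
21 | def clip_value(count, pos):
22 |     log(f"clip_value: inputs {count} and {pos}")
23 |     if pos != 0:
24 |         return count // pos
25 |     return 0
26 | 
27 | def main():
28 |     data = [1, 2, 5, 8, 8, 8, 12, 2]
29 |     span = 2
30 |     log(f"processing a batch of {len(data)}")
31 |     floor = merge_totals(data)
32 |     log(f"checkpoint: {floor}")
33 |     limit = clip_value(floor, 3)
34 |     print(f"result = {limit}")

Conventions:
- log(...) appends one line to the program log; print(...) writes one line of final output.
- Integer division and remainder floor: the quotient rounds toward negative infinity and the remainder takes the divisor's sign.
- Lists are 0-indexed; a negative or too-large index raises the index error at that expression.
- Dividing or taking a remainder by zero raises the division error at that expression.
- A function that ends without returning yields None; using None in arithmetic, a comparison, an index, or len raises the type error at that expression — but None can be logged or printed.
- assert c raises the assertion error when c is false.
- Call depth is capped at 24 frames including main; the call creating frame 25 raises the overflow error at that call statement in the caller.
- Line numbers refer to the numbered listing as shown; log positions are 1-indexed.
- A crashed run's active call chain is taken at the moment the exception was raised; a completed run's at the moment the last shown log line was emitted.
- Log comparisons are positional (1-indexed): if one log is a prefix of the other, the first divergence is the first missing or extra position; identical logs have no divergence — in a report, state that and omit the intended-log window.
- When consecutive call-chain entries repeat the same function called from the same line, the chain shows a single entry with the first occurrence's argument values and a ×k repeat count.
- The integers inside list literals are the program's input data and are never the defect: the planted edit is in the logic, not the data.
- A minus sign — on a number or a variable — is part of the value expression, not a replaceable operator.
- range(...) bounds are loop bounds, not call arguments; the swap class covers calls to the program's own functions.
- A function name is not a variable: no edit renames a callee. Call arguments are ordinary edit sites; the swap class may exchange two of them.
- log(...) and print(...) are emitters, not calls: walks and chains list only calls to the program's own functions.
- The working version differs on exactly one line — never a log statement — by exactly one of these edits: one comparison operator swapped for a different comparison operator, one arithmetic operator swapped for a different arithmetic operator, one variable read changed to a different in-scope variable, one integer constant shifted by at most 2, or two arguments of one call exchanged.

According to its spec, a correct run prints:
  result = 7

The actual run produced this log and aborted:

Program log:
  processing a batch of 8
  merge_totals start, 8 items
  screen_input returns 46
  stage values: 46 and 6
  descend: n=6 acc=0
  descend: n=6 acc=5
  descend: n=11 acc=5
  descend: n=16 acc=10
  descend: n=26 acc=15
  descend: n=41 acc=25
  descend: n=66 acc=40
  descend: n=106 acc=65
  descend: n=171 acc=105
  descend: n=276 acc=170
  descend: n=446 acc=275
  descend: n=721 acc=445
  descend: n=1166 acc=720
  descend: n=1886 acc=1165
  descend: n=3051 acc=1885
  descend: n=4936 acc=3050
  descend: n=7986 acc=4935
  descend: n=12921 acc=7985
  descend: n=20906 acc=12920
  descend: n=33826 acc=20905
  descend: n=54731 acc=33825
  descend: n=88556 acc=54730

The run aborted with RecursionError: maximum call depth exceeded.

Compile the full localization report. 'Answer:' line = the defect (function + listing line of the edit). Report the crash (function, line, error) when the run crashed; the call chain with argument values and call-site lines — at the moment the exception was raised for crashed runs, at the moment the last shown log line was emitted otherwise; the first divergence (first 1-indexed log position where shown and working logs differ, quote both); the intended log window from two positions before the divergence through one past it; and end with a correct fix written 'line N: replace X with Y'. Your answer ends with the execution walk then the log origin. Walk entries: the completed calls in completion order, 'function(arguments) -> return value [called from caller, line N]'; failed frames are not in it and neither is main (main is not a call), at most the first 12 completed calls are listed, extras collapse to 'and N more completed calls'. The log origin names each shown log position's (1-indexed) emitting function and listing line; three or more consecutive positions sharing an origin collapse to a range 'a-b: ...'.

Answer: the defect is in pick_anchor at line 5.
Key observation: Position 6 is the first bad log line: 'descend: n=6 acc=5' should read 'descend: n=5 acc=6'.
Crash: pick_anchor, line 5, RecursionError.
Call chain: main -> merge_totals([1, 2, 5, 8, 8, 8, 12, 2]) (called at line 31) -> pick_anchor(6, 0) (called at line 19) -> pick_anchor(6, 5) (called at line 5) ×21.
First divergence: at position 6 the run shows 'descend: n=6 acc=5' where the working version logs 'descend: n=5 acc=6'.
Intended log window:
  4: stage values: 46 and 6
  5: descend: n=6 acc=0
  6: descend: n=5 acc=6
  7: descend: n=4 acc=11
Execution walk:
  screen_input([1, 2, 5, 8, 8, 8, 12, 2]) -> 46  [called from merge_totals, line 16]
Log origin:
  1: emitted by main (line 30)
  2: emitted by merge_totals (line 15)
  3: emitted by screen_input (line 11)
  4: emitted by merge_totals (line 18)
  5-26: emitted by pick_anchor (line 4)
A correct fix: line 5: replace `pick_anchor(mid + low, low - 1)` with `pick_anchor(low - 1, mid + low)`.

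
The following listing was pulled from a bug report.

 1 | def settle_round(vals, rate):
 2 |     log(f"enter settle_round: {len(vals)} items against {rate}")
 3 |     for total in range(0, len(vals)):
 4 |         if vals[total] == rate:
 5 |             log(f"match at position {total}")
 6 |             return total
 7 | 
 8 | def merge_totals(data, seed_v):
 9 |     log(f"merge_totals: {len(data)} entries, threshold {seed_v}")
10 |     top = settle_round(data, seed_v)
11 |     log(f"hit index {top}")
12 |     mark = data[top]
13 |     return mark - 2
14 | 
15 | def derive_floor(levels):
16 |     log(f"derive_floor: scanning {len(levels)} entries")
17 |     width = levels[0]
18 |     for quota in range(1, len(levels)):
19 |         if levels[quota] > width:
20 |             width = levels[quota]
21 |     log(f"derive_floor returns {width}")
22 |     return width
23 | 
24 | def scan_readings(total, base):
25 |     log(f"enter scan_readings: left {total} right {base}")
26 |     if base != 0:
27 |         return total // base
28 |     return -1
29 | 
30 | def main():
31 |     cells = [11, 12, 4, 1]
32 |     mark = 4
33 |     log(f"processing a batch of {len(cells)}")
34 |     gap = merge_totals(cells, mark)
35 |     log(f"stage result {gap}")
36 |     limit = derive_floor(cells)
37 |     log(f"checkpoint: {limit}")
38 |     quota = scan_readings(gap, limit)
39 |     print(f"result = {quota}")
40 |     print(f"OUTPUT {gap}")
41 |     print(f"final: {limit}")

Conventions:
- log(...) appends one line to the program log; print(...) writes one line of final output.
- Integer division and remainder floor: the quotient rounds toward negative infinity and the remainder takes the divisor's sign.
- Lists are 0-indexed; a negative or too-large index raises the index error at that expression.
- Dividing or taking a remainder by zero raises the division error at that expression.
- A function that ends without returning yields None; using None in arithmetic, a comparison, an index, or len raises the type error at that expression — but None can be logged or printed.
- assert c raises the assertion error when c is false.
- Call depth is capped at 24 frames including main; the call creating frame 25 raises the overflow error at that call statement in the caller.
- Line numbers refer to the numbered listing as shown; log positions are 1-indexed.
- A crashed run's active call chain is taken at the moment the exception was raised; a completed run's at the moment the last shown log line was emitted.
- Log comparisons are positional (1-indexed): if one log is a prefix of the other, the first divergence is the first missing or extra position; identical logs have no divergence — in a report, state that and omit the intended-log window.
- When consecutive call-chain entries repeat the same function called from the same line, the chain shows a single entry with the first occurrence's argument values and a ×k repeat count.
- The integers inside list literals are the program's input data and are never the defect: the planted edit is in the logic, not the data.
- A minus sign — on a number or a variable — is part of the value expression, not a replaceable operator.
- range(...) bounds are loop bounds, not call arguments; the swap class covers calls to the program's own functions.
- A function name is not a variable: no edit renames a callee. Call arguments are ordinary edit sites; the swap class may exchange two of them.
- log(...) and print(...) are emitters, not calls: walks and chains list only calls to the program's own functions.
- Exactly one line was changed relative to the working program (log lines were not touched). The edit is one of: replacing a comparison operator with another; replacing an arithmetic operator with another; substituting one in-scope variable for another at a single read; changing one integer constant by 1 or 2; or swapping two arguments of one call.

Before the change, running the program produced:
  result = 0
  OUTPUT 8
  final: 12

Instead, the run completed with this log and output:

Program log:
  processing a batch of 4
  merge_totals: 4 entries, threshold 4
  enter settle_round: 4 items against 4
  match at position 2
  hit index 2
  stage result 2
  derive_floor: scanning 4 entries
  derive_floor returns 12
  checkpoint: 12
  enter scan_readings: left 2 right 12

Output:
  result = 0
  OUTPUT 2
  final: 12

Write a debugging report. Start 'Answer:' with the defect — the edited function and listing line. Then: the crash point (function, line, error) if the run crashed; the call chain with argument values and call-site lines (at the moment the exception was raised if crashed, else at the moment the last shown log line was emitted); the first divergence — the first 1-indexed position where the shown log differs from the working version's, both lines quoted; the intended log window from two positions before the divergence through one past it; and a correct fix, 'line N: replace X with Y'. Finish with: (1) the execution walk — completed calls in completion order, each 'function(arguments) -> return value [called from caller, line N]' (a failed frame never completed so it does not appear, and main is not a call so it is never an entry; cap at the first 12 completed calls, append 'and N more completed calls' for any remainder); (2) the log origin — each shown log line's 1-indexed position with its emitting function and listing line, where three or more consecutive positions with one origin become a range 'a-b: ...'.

Answer: the defect is in merge_totals at line 13.
The tell: Everything matches until log position 6, which reads 'stage result 2' in place of 'stage result 8'.
Call chain: main -> scan_readings(2, 12) (called at line 38).
First divergence: position 6 — the shown line 'stage result 2' should read 'stage result 8'.
Intended log window:
  4: match at position 2
  5: hit index 2
  6: stage result 8
  7: derive_floor: scanning 4 entries
Execution walk:
  settle_round([11, 12, 4, 1], 4) -> 2  [called from merge_totals, line 10]
  merge_totals([11, 12, 4, 1], 4) -> 2  [called from main, line 34]
  derive_floor([11, 12, 4, 1]) -> 12  [called from main, line 36]
  scan_readings(2, 12) -> 0  [called from main, line 38]
Log origins:
  1: from main, line 33
  2: from merge_totals, line 9
  3: from settle_round, line 2
  4: from settle_round, line 5
  5: from merge_totals, line 11
  6: from main, line 35
  7: from derive_floor, line 16
  8: from derive_floor, line 21
  9: from main, line 37
  10: from scan_readings, line 25
A correct fix: line 13: replace `-` with `*`.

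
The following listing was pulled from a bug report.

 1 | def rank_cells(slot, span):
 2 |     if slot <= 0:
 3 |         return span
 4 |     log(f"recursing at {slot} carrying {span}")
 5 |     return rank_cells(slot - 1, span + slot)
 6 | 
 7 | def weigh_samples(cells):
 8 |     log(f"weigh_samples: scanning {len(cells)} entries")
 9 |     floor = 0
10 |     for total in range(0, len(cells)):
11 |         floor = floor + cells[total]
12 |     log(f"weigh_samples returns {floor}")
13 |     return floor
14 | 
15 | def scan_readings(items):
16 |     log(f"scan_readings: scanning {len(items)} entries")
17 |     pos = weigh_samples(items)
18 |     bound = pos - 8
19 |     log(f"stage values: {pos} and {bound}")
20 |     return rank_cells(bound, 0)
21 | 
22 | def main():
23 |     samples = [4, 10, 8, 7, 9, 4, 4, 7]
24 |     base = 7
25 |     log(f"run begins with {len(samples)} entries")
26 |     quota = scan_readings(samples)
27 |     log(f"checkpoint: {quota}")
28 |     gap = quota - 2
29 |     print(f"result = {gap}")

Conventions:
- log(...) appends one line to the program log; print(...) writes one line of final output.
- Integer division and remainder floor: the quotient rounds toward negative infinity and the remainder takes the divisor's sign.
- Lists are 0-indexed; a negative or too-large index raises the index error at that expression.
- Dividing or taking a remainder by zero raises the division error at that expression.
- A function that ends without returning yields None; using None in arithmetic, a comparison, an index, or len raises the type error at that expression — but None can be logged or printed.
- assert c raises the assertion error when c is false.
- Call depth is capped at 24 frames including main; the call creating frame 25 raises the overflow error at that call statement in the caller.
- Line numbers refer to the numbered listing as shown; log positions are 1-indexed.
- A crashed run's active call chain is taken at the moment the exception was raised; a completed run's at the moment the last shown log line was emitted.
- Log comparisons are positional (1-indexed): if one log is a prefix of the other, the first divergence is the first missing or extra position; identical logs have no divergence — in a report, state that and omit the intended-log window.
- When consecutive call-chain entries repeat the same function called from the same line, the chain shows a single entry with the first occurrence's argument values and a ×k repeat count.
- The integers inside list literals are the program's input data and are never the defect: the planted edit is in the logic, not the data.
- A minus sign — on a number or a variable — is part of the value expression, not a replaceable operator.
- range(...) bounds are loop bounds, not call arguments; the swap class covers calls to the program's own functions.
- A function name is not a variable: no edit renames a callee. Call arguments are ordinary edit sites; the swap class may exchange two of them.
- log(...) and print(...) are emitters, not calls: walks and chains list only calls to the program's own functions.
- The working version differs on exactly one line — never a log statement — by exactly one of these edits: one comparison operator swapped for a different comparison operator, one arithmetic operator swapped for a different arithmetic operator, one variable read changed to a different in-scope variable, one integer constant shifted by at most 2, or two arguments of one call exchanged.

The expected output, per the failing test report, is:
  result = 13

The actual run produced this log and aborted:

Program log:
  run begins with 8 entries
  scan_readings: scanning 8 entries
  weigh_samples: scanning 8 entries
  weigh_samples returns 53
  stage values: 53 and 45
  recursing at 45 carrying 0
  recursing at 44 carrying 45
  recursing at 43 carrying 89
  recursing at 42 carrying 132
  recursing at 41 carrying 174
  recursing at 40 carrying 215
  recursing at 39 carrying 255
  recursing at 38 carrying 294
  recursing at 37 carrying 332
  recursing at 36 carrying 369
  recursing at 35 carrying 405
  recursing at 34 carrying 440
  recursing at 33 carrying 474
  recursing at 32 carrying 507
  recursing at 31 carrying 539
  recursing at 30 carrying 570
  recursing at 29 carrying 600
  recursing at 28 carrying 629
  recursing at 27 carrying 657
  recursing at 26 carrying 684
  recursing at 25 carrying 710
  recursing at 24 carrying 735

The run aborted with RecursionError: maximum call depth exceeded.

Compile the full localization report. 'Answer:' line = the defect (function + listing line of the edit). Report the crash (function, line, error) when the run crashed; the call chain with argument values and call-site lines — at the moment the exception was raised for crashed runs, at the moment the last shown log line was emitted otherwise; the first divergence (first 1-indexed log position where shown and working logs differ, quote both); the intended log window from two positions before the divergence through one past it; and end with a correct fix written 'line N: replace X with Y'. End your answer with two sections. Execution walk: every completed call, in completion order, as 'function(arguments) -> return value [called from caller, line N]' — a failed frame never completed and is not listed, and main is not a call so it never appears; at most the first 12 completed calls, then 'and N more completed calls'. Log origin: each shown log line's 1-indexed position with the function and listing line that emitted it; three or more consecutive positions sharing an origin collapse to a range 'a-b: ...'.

Answer: the defect is in scan_readings at line 18.
Key observation: Position 5 is the first bad log line: 'stage values: 53 and 45' should read 'stage values: 53 and 5'.
Crash: rank_cells, line 5, RecursionError.
Call chain: main -> scan_readings([4, 10, 8, 7, 9, 4, 4, 7]) (called at line 26) -> rank_cells(45, 0) (called at line 20) -> rank_cells(44, 45) (called at line 5) ×21.
First divergence: at position 5 the run shows 'stage values: 53 and 45' where the working version logs 'stage values: 53 and 5'.
Intended log window:
  3: weigh_samples: scanning 8 entries
  4: weigh_samples returns 53
  5: stage values: 53 and 5
  6: recursing at 5 carrying 0
Execution walk:
  weigh_samples([4, 10, 8, 7, 9, 4, 4, 7]) -> 53  [called from scan_readings, line 17]
Log line origins:
  1: logged in main at line 25
  2: logged in scan_readings at line 16
  3: logged in weigh_samples at line 8
  4: logged in weigh_samples at line 12
  5: logged in scan_readings at line 19
  6-27: logged in rank_cells at line 4
A correct fix: line 18: replace `-` with `%`.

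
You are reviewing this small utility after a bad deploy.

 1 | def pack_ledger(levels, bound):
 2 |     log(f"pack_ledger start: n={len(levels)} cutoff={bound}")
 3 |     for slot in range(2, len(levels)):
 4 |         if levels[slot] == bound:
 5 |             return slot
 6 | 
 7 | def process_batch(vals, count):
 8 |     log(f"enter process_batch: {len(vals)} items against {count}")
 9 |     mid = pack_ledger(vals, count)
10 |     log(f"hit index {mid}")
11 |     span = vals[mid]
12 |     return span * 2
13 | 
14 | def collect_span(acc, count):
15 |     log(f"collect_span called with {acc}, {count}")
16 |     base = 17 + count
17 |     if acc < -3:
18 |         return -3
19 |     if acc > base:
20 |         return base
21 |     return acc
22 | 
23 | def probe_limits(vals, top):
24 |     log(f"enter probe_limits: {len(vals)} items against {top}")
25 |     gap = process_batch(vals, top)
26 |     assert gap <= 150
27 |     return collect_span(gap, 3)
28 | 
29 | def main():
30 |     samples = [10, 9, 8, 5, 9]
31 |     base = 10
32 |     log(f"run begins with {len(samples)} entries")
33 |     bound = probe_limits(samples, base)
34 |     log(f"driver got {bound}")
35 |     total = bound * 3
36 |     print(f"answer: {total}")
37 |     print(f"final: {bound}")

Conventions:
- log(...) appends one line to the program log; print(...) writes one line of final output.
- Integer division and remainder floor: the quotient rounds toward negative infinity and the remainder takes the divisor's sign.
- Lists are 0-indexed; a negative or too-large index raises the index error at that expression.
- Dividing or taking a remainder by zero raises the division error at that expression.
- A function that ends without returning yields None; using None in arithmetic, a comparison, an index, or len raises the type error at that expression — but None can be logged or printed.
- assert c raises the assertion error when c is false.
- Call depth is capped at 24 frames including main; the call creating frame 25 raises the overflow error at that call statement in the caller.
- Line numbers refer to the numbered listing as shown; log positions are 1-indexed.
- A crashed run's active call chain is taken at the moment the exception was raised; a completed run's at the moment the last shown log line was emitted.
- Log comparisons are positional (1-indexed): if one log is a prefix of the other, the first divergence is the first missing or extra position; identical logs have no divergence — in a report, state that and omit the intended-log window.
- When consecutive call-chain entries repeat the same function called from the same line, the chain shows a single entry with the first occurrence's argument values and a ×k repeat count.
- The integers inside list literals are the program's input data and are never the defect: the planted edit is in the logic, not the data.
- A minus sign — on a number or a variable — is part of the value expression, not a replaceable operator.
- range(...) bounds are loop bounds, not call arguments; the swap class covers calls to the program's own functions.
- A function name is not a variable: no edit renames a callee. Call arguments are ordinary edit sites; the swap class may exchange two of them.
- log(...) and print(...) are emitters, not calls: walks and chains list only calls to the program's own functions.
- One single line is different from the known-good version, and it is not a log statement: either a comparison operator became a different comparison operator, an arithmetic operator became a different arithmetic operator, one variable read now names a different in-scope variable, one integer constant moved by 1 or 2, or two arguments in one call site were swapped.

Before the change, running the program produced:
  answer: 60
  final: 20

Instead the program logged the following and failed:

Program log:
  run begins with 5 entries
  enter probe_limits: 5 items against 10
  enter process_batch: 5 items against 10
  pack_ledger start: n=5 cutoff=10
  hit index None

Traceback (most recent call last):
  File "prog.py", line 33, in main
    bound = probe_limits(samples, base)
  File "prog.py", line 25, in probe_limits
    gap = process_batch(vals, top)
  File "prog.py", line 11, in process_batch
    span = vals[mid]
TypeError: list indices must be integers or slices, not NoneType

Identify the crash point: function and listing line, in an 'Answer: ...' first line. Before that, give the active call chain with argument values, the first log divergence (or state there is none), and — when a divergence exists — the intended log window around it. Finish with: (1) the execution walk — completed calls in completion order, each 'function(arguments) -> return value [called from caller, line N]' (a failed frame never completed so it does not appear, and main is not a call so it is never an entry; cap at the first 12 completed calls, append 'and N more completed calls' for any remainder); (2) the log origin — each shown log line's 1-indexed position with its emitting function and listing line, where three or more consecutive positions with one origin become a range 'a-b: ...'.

Answer: the error was raised in process_batch, line 11.
Key fact: The log first diverges at position 5: the faulty run prints 'hit index None' where the working version prints 'hit index 0'.
Call chain: main -> probe_limits([10, 9, 8, 5, 9], 10) (called at line 33) -> process_batch([10, 9, 8, 5, 9], 10) (called at line 25).
First divergence: position 5 — shown 'hit index None', intended 'hit index 0'.
Intended log window:
  3: enter process_batch: 5 items against 10
  4: pack_ledger start: n=5 cutoff=10
  5: hit index 0
  6: collect_span called with 20, 3
Execution walk:
  pack_ledger([10, 9, 8, 5, 9], 10) -> None  [called from process_batch, line 9]
Log origin:
  1: emitted by main (line 32)
  2: emitted by probe_limits (line 24)
  3: emitted by process_batch (line 8)
  4: emitted by pack_ledger (line 2)
  5: emitted by process_batch (line 10)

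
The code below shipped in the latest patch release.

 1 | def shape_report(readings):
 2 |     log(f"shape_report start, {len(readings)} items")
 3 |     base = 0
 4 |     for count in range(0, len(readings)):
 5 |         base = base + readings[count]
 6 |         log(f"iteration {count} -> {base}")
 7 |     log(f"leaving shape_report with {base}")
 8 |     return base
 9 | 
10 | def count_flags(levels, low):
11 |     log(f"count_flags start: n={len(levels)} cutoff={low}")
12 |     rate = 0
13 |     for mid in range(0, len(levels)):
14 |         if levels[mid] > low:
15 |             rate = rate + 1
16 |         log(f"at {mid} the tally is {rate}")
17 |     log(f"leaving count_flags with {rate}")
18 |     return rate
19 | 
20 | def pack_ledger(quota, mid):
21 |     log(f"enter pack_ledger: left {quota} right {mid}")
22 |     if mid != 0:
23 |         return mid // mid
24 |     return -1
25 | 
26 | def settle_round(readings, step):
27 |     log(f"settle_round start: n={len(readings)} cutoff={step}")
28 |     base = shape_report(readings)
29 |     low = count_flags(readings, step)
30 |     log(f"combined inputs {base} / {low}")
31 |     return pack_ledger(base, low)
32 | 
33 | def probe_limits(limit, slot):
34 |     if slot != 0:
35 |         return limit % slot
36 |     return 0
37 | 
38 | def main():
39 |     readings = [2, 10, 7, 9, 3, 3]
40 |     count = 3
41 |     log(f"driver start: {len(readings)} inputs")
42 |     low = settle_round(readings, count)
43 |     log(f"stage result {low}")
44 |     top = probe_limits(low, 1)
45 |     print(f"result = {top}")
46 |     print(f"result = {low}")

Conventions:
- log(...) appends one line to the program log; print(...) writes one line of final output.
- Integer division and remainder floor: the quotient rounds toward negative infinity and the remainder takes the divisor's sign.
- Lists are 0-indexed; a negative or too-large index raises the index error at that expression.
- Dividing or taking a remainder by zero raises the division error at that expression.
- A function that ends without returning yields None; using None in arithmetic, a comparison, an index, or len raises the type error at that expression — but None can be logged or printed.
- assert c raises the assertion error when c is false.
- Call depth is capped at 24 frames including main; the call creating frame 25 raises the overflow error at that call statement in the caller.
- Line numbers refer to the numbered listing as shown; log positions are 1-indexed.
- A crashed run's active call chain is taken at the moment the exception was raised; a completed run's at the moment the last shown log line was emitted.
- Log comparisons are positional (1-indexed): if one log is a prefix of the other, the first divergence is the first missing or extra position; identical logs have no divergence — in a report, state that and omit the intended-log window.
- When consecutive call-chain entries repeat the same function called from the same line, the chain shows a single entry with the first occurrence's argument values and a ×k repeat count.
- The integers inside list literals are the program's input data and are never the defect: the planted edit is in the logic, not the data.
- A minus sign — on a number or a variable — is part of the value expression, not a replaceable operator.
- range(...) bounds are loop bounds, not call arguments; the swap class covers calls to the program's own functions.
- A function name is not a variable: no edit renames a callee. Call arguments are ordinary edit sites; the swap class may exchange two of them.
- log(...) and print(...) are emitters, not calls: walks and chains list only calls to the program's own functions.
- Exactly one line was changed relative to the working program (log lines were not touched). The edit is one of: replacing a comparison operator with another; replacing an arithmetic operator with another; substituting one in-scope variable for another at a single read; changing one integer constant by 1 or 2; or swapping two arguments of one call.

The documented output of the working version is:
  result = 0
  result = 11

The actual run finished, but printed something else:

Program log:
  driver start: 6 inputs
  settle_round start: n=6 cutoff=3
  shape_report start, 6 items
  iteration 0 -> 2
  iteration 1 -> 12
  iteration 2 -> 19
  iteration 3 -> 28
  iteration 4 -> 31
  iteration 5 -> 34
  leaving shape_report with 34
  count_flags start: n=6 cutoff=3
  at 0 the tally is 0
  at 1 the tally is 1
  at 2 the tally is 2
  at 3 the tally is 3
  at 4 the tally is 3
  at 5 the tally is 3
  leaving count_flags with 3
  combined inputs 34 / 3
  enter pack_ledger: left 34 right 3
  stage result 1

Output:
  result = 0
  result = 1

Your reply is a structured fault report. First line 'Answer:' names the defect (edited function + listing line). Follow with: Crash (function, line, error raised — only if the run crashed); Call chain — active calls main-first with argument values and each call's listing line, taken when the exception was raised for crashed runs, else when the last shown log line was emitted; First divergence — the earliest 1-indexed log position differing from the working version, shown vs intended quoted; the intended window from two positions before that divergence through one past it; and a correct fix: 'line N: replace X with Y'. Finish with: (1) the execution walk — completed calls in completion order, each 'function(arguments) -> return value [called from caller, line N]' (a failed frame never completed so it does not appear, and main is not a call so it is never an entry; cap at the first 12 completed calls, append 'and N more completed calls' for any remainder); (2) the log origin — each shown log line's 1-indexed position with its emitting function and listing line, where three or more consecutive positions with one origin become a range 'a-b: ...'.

Answer: the defect is in pack_ledger at line 23.
The tell: The earliest visible damage is log position 21 — 'stage result 1' rather than the intended 'stage result 11'.
Call chain: main.
First divergence: position 21; shown 'stage result 1' vs intended 'stage result 11'.
Intended log window:
  19: combined inputs 34 / 3
  20: enter pack_ledger: left 34 right 3
  21: stage result 11
Execution walk:
  shape_report([2, 10, 7, 9, 3, 3]) -> 34  [called from settle_round, line 28]
  count_flags([2, 10, 7, 9, 3, 3], 3) -> 3  [called from settle_round, line 29]
  pack_ledger(34, 3) -> 1  [called from settle_round, line 31]
  settle_round([2, 10, 7, 9, 3, 3], 3) -> 1  [called from main, line 42]
  probe_limits(1, 1) -> 0  [called from main, line 44]
Log origins:
  1: from main, line 41
  2: from settle_round, line 27
  3: from shape_report, line 2
  4-9: from shape_report, line 6
  10: from shape_report, line 7
  11: from count_flags, line 11
  12-17: from count_flags, line 16
  18: from count_flags, line 17
  19: from settle_round, line 30
  20: from pack_ledger, line 21
  21: from main, line 43
A correct fix: line 23: replace `mid // mid` with `quota // mid`.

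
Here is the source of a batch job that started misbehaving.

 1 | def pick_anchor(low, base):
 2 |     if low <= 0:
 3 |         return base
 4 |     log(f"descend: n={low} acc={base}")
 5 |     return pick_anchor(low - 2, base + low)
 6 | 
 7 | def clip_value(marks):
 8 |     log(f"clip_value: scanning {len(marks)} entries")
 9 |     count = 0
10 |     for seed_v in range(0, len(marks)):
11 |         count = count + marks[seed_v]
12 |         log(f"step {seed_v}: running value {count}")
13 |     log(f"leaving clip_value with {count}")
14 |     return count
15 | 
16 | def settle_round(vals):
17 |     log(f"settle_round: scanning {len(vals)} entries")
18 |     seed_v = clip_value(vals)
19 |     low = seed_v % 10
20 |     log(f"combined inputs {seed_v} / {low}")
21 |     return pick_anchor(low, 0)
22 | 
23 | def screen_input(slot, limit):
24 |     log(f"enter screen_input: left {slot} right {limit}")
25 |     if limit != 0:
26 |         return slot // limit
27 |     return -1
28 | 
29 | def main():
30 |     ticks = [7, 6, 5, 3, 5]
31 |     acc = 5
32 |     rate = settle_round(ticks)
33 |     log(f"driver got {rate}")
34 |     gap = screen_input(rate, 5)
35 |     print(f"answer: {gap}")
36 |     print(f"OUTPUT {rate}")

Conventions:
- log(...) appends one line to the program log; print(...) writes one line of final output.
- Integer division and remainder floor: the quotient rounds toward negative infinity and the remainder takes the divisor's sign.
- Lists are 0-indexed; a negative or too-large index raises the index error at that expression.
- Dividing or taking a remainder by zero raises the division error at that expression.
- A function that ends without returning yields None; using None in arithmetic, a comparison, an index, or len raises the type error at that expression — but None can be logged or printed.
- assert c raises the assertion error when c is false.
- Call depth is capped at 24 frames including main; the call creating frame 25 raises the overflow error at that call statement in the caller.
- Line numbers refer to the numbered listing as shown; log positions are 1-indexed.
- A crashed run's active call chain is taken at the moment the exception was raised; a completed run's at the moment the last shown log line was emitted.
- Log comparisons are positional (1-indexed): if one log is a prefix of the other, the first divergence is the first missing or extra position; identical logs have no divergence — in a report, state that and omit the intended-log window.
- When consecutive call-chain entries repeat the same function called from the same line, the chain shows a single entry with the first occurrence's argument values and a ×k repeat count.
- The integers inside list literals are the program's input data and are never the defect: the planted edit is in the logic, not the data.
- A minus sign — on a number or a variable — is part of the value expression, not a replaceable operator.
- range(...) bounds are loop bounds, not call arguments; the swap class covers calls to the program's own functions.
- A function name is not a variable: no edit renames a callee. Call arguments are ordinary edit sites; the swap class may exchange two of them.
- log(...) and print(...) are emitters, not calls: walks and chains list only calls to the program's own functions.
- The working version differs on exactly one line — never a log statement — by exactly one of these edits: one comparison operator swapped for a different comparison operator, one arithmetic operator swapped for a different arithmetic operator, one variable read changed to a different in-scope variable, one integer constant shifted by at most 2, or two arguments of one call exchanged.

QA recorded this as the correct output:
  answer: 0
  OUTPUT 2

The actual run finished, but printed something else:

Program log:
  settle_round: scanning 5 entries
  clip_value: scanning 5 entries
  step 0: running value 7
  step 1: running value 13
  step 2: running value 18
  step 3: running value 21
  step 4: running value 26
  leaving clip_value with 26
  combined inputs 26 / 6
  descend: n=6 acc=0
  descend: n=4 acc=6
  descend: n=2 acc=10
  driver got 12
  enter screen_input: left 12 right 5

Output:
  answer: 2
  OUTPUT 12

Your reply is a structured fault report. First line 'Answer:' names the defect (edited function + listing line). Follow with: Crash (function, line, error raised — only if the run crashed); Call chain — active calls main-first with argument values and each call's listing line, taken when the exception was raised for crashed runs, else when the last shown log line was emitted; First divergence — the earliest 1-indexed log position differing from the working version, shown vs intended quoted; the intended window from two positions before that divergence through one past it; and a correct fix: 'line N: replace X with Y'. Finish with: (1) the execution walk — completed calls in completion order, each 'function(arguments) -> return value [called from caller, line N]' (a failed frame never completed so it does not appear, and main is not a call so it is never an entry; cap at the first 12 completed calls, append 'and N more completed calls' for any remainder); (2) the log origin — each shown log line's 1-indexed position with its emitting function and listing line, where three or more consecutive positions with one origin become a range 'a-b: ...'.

Answer: the defect is in settle_round at line 19.
Key observation: At log position 9 the runs split — shown 'combined inputs 26 / 6', but the working version logs 'combined inputs 26 / 2'.
Call chain: main -> screen_input(12, 5) (called at line 34).
First divergence: position 9 — shown 'combined inputs 26 / 6', intended 'combined inputs 26 / 2'.
Intended log window:
  7: step 4: running value 26
  8: leaving clip_value with 26
  9: combined inputs 26 / 2
  10: descend: n=2 acc=0
Execution walk:
  clip_value([7, 6, 5, 3, 5]) -> 26  [called from settle_round, line 18]
  pick_anchor(0, 12) -> 12  [called from pick_anchor, line 5]
  pick_anchor(2, 10) -> 12  [called from pick_anchor, line 5]
  pick_anchor(4, 6) -> 12  [called from pick_anchor, line 5]
  pick_anchor(6, 0) -> 12  [called from settle_round, line 21]
  settle_round([7, 6, 5, 3, 5]) -> 12  [called from main, line 32]
  screen_input(12, 5) -> 2  [called from main, line 34]
Log origin:
  1: logged in settle_round at line 17
  2: logged in clip_value at line 8
  3-7: logged in clip_value at line 12
  8: logged in clip_value at line 13
  9: logged in settle_round at line 20
  10-12: logged in pick_anchor at line 4
  13: logged in main at line 33
  14: logged in screen_input at line 24
A correct fix: line 19: replace `10` with `8`.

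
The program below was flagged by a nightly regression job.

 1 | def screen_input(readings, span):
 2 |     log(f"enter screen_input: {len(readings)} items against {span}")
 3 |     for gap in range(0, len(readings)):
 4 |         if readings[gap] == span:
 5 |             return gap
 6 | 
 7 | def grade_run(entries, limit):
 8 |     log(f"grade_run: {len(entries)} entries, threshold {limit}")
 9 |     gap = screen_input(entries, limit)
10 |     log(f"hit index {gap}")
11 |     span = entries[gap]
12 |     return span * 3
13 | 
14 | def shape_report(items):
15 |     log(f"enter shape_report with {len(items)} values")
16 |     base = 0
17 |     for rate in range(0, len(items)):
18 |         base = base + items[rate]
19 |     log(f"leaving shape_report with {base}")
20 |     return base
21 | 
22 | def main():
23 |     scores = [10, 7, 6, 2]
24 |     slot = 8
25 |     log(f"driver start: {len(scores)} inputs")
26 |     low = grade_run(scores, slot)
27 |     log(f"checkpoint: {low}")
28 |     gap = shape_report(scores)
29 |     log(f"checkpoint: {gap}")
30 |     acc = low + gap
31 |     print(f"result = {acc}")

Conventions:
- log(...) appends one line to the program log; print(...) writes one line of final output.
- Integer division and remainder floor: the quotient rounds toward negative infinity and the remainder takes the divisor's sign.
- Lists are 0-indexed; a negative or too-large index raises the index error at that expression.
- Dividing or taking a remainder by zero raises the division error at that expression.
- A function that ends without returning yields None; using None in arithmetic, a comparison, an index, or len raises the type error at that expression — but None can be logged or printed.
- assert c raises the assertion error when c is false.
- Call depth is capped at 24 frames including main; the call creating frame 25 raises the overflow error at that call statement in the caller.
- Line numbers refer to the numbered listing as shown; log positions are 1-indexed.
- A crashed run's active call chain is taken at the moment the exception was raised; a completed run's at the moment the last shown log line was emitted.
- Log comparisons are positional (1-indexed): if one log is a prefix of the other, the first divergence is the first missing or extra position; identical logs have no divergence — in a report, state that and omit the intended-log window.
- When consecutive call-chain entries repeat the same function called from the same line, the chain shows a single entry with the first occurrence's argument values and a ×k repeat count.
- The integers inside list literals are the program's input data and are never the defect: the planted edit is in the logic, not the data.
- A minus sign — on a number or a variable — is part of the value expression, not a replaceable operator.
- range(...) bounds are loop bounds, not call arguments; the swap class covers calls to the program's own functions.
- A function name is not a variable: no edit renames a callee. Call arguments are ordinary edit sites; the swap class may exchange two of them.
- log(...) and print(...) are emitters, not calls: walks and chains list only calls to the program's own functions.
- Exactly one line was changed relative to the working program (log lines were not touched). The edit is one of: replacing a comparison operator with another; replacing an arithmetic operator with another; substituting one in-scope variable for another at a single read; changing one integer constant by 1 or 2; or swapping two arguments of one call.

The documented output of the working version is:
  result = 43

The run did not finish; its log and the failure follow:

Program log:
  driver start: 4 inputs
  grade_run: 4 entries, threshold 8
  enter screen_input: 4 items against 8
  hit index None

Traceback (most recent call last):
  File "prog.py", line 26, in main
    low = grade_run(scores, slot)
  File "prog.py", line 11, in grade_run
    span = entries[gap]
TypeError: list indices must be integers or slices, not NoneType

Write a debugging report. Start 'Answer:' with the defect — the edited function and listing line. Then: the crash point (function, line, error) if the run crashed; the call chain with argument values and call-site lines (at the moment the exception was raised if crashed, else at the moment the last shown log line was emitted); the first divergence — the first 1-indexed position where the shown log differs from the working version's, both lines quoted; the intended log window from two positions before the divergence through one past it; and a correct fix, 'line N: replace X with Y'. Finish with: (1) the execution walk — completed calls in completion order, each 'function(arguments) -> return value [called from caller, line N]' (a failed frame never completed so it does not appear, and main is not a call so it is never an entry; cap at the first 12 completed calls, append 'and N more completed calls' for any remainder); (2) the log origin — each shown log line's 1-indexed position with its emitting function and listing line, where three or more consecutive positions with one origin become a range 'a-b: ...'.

Answer: the defect is in main at line 24.
Core observation: Everything matches until log position 2, which reads 'grade_run: 4 entries, threshold 8' in place of 'grade_run: 4 entries, threshold 6'.
Crash: grade_run, line 11, TypeError.
Call chain: main -> grade_run([10, 7, 6, 2], 8) (called at line 26).
First divergence: position 2 — shown 'grade_run: 4 entries, threshold 8', intended 'grade_run: 4 entries, threshold 6'.
Intended log window:
  1: driver start: 4 inputs
  2: grade_run: 4 entries, threshold 6
  3: enter screen_input: 4 items against 6
Execution walk:
  screen_input([10, 7, 6, 2], 8) -> None  [called from grade_run, line 9]
Log line origins:
  1 — main, line 25
  2 — grade_run, line 8
  3 — screen_input, line 2
  4 — grade_run, line 10
A correct fix: line 24: replace `8` with `6`.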